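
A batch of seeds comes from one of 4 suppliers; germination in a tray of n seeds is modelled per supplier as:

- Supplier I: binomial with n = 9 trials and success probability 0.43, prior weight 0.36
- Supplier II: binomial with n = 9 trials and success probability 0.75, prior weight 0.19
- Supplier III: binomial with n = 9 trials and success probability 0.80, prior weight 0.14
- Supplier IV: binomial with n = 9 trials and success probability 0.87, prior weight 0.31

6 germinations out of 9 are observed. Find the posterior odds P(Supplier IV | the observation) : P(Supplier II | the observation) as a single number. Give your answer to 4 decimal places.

Only the two components matter; the odds are (π_i f_i(x)) / (π_j f_j(x)).
Evaluate each component's likelihood at the observed value:
  p_I = C(9,6)·0.43^6·0.57^3 = 84·0.00632136·0.185193 = 0.0983365
  p_II = C(9,6)·0.75^6·0.25^3 = 84·0.177979·0.015625 = 0.233597
  p_III = C(9,6)·0.80^6·0.20^3 = 84·0.262144·0.008 = 0.176161
  p_IV = C(9,6)·0.87^6·0.13^3 = 84·0.433626·0.002197 = 0.0800248
0.0248077 / 0.0443834 ≈ 0.5589

0.5589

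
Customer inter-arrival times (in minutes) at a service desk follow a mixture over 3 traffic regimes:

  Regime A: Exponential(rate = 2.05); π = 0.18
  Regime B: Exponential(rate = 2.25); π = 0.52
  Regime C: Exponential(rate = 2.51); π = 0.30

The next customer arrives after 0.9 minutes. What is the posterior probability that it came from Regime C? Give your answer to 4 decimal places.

Posterior ∝ prior × likelihood, so P(k | x) ∝ w_k f_k(x); normalise over all components.
Evaluate each component's likelihood at the observed value:
  f_A = 2.05·e^(−2.05·0.9) = 2.05·e^(−1.8450) = 0.323952
  f_B = 2.25·e^(−2.25·0.9) = 2.25·e^(−2.0250) = 0.296986
  f_C = 2.51·e^(−2.51·0.9) = 2.51·e^(−2.2590) = 0.262182
Prior × likelihood for each component:
  w_A·f_A = 0.18 × 0.323952 = 0.0583113
  w_B·f_B = 0.52 × 0.296986 = 0.154433
  w_C·f_C = 0.30 × 0.262182 = 0.0786545
Sum: 0.0583113 + 0.154433 + 0.0786545 = 0.291399
P(Regime C | x) ≈ 0.2699

0.2699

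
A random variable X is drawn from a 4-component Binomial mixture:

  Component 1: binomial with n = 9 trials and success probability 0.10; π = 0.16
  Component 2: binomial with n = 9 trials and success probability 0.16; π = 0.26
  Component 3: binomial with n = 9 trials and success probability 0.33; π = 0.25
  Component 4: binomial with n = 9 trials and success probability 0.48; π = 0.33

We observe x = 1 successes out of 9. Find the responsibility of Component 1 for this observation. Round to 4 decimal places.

By Bayes' theorem, P(k | x) = w_k f_k(x) / Σ_j w_j f_j(x).
Component likelihoods at x = 1 successes out of 9:
  f_1 = C(9,1)·0.10^1·0.90^8 = 9·0.1·0.430467 = 0.38742
  f_2 = C(9,1)·0.16^1·0.84^8 = 9·0.16·0.247876 = 0.356941
  f_3 = C(9,1)·0.33^1·0.67^8 = 9·0.33·0.0406068 = 0.120602
  f_4 = C(9,1)·0.48^1·0.52^8 = 9·0.48·0.00534597 = 0.0230946
Unnormalised posteriors:
  w_1·f_1 = 0.16 × 0.38742 = 0.0619873
  w_2·f_2 = 0.26 × 0.356941 = 0.0928047
  w_3·f_3 = 0.25 × 0.120602 = 0.0301505
  w_4·f_4 = 0.33 × 0.0230946 = 0.00762122
Denominator: 0.0619873 + 0.0928047 + 0.0301505 + 0.00762122 = 0.192564
P(Component 1 | 1 successes out of 9) ≈ 0.3219

0.3219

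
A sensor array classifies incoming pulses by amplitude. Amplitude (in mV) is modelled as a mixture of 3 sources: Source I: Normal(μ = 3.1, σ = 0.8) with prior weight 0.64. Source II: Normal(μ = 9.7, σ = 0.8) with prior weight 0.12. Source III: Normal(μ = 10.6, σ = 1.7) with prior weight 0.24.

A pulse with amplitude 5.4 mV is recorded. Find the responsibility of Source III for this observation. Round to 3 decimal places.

0.093

Posterior ∝ prior × likelihood, so P(k | x) ∝ π_k f_k(x); normalise over all components.
Normal densities:
  f_I = (1/(0.8·√(2π)))·exp(−(5.4−3.1)²/(2·0.8²)) = 0.498678·exp(-4.13281) = 0.00799765
  f_II = (1/(0.8·√(2π)))·exp(−(5.4−9.7)²/(2·0.8²)) = 0.498678·exp(-14.44531) = 2.65644e-07
  f_III = (1/(1.7·√(2π)))·exp(−(5.4−10.6)²/(2·1.7²)) = 0.234672·exp(-4.67820) = 0.00218145
Weight by the priors:
  π_I·f_I = 0.64 × 0.00799765 = 0.0051185
  π_II·f_II = 0.12 × 2.65644e-07 = 3.18773e-08
  π_III·f_III = 0.24 × 0.00218145 = 0.000523547
Marginal: 0.0051185 + 3.18773e-08 + 0.000523547 = 0.00564208
So the posterior for Source III is 0.000523547 / 0.00564208 ≈ 0.093.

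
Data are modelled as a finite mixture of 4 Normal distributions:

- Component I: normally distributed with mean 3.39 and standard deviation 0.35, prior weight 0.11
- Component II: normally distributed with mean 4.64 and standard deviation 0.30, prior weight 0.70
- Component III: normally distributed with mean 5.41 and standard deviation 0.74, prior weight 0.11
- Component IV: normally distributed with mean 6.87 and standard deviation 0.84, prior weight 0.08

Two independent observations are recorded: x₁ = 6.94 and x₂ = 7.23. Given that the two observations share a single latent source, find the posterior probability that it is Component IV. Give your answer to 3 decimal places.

0.989

Posterior ∝ prior × likelihood, so P(k | x) ∝ π_k f_k(x); normalise over all components.
Since both observations come from the same component, the likelihood for component k is f_k(x₁)·f_k(x₂).
  p_I = [(1/(0.35·√(2π)))·exp(−(6.94−3.39)²/(2·0.35²)) = 1.139835·exp(-51.43878) = 5.21514e-23] × [8.28593e-27] = 4.32122e-49
  p_II = [(1/(0.30·√(2π)))·exp(−(6.94−4.64)²/(2·0.30²)) = 1.329808·exp(-29.38889) = 2.29275e-13] × [8.6864e-17] = 1.99157e-29
  p_III = [(1/(0.74·√(2π)))·exp(−(6.94−5.41)²/(2·0.74²)) = 0.539111·exp(-2.13742) = 0.063593] × [0.0261919] = 0.00166562
  p_IV = [(1/(0.84·√(2π)))·exp(−(6.94−6.87)²/(2·0.84²)) = 0.474931·exp(-0.00347) = 0.473285] × [0.433258] = 0.205055
Unnormalised posteriors:
  π_I·p_I = 0.11 × 4.32122e-49 = 4.75335e-50
  π_II·p_II = 0.70 × 1.99157e-29 = 1.3941e-29
  π_III·p_III = 0.11 × 0.00166562 = 0.000183219
  π_IV·p_IV = 0.08 × 0.205055 = 0.0164044
Denominator: 4.75335e-50 + 1.3941e-29 + 0.000183219 + 0.0164044 = 0.0165876
P(Component IV | x₁, x₂) = 0.0164044 / 0.0165876 ≈ 0.989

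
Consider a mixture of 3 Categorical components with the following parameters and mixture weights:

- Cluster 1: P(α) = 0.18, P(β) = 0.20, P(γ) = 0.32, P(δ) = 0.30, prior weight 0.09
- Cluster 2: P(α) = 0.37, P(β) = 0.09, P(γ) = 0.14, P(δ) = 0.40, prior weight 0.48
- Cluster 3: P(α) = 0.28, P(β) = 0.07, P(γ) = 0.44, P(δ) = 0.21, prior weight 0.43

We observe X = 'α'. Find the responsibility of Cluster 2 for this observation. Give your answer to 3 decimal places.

0.565

Apply Bayes' rule: the posterior for each component is proportional to its prior times its likelihood at x.
Component likelihoods at x = 'α':
  p_1 = 0.18
  p_2 = 0.37
  p_3 = 0.28
Prior × likelihood for each component:
  π_1·p_1 = 0.09 × 0.18 = 0.0162
  π_2·p_2 = 0.48 × 0.37 = 0.1776
  π_3·p_3 = 0.43 × 0.28 = 0.1204
Sum: 0.0162 + 0.1776 + 0.1204 = 0.3142
P(Cluster 2 | data) ≈ 0.565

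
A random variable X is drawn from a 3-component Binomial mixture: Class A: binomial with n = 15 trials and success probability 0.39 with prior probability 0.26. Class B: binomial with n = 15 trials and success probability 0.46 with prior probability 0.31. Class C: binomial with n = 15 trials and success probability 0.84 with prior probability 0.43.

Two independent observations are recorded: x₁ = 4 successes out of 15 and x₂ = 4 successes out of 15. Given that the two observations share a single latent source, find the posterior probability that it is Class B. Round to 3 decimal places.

0.234

The responsibility of component k is π_k f_k(x) divided by Σ_j π_j f_j(x).
Since both observations come from the same component, the likelihood for component k is f_k(x₁)·f_k(x₂).
  f_A = [0.13741] × [0.13741] = 0.0188816
  f_B = [0.0695817] × [0.0695817] = 0.00484162
  f_C = [1.19556e-06] × [1.19556e-06] = 1.42935e-12
Weight by the priors:
  π_A·f_A = 0.26 × 0.0188816 = 0.00490921
  π_B·f_B = 0.31 × 0.00484162 = 0.0015009
  π_C·f_C = 0.43 × 1.42935e-12 = 6.14621e-13
Sum: 0.00490921 + 0.0015009 + 6.14621e-13 = 0.00641012
So the posterior for Class B is 0.0015009 / 0.00641012 ≈ 0.234.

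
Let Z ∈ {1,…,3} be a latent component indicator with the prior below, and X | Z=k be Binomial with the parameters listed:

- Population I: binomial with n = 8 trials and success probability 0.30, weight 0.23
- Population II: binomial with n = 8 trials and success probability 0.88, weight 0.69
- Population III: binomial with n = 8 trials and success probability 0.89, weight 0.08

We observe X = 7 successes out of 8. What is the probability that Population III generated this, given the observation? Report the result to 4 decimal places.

Apply Bayes' rule: the posterior for each component is proportional to its prior times its likelihood at x.
Evaluate each component's likelihood at the observed value:
  p_I = 0.00122472
  p_II = 0.392329
  p_III = 0.389236
Unnormalised posteriors:
  w_I·p_I = 0.23 × 0.00122472 = 0.000281686
  w_II·p_II = 0.69 × 0.392329 = 0.270707
  w_III·p_III = 0.08 × 0.389236 = 0.0311389
Sum: 0.000281686 + 0.270707 + 0.0311389 = 0.302127
P(Population III | data) ≈ 0.1031

0.1031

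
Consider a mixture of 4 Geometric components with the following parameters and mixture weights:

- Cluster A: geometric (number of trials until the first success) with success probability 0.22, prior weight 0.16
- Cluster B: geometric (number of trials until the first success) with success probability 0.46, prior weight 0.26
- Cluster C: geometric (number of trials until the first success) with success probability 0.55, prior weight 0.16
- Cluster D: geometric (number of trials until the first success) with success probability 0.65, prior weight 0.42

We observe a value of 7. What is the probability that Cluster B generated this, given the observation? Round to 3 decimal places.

0.245

P(component k | x) = π_k·f_k(x) / marginal(x), where marginal(x) = Σ_j π_j·f_j(x).
Component likelihoods at x = 7:
  f_A = 0.0495439
  f_B = 0.0114057
  f_C = 0.00456707
  f_D = 0.00119487
Multiply by the mixture weights:
  π_A·f_A = 0.16 × 0.0495439 = 0.00792703
  π_B·f_B = 0.26 × 0.0114057 = 0.00296547
  π_C·f_C = 0.16 × 0.00456707 = 0.000730731
  π_D·f_D = 0.42 × 0.00119487 = 0.000501847
Normaliser: 0.00792703 + 0.00296547 + 0.000730731 + 0.000501847 = 0.0121251
Responsibility of Cluster B: 0.00296547 / 0.0121251 ≈ 0.245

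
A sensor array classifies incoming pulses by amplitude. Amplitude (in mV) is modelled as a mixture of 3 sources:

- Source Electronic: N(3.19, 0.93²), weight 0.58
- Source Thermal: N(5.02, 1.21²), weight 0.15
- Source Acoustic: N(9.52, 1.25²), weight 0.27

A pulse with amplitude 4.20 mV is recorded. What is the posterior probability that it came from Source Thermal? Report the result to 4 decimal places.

P(component k | x) = π_k·f_k(x) / marginal(x), where marginal(x) = Σ_j π_j·f_j(x).
Component likelihoods at x = 4.20 mV:
  L_Electronic = (1/(0.93·√(2π)))·exp(−(4.20−3.19)²/(2·0.93²)) = 0.428970·exp(-0.58972) = 0.237856
  L_Thermal = (1/(1.21·√(2π)))·exp(−(4.20−5.02)²/(2·1.21²)) = 0.329704·exp(-0.22963) = 0.262058
  L_Acoustic = (1/(1.25·√(2π)))·exp(−(4.20−9.52)²/(2·1.25²)) = 0.319154·exp(-9.05677) = 3.72131e-05
Weight by the priors:
  π_Electronic·L_Electronic = 0.58 × 0.237856 = 0.137957
  π_Thermal·L_Thermal = 0.15 × 0.262058 = 0.0393088
  π_Acoustic·L_Acoustic = 0.27 × 3.72131e-05 = 1.00475e-05
Denominator: 0.137957 + 0.0393088 + 1.00475e-05 = 0.177275
Responsibility of Source Thermal: 0.0393088 / 0.177275 ≈ 0.2217

0.2217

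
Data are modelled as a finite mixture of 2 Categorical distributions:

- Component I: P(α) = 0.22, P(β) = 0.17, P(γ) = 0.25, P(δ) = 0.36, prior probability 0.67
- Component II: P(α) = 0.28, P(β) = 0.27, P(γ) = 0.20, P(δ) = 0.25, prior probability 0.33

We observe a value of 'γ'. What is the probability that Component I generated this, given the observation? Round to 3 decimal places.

The responsibility of component k is P(Z=k) f_k(x) divided by Σ_j P(Z=j) f_j(x).
Evaluate each component's likelihood at the observed value:
  p_I = 0.25
  p_II = 0.2
Unnormalised posteriors:
  P(Z=I)·p_I = 0.67 × 0.25 = 0.1675
  P(Z=II)·p_II = 0.33 × 0.2 = 0.066
Sum: 0.1675 + 0.066 = 0.2335
So the posterior for Component I is 0.1675 / 0.2335 ≈ 0.717.

0.717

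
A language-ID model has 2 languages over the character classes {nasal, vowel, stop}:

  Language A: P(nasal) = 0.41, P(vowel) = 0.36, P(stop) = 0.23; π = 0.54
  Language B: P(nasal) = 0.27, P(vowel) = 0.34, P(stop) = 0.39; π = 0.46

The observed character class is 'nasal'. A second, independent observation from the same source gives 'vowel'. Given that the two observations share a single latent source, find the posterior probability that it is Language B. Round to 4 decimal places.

0.3463

Apply Bayes' rule: the posterior for each component is proportional to its prior times its likelihood at x.
Since both observations come from the same component, the likelihood for component k is f_k(x₁)·f_k(x₂).
  L_A = [0.41] × [0.36] = 0.1476
  L_B = [0.27] × [0.34] = 0.0918
Unnormalised posteriors:
  w_A·L_A = 0.54 × 0.1476 = 0.079704
  w_B·L_B = 0.46 × 0.0918 = 0.042228
Normaliser: 0.079704 + 0.042228 = 0.121932
Responsibility of Language B: 0.042228 / 0.121932 ≈ 0.3463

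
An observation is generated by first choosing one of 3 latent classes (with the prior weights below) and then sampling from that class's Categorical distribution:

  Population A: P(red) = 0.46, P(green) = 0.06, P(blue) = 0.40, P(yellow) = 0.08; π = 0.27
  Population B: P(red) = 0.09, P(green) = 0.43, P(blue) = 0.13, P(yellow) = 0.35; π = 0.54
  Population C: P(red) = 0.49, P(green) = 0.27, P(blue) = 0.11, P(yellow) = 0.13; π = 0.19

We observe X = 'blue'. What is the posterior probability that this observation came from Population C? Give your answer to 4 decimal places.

By Bayes' theorem, P(k | x) = π_k f_k(x) / Σ_j π_j f_j(x).
Evaluate each component's likelihood at the observed value:
  L_A = P(blue | comp) = 0.40
  L_B = P(blue | comp) = 0.13
  L_C = P(blue | comp) = 0.11
Unnormalised posteriors:
  π_A·L_A = 0.27 × 0.4 = 0.108
  π_B·L_B = 0.54 × 0.13 = 0.0702
  π_C·L_C = 0.19 × 0.11 = 0.0209
Normaliser: 0.108 + 0.0702 + 0.0209 = 0.1991
Responsibility of Population C: 0.0209 / 0.1991 ≈ 0.1050

0.1050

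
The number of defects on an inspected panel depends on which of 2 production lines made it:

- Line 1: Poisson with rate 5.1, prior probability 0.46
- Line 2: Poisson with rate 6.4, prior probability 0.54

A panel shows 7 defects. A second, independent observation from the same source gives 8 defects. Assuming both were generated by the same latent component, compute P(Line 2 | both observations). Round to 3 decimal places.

By Bayes' theorem, P(k | x) = π_k f_k(x) / Σ_j π_j f_j(x).
Since both observations come from the same component, the likelihood for component k is f_k(x₁)·f_k(x₂).
  p_1 = [0.108557] × [0.0692052] = 0.00751273
  p_2 = [0.144992] × [0.115994] = 0.0168182
Prior × likelihood for each component:
  π_1·p_1 = 0.46 × 0.00751273 = 0.00345586
  π_2·p_2 = 0.54 × 0.0168182 = 0.00908182
Normaliser: 0.00345586 + 0.00908182 = 0.0125377
P(Line 2 | x) ≈ 0.724

0.724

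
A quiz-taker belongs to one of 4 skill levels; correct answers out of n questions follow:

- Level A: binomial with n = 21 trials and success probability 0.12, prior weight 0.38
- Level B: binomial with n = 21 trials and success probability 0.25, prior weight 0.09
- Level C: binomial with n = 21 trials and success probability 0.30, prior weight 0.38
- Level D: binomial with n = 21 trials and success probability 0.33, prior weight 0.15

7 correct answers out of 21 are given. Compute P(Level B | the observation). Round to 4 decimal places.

0.1065

Apply Bayes' rule: the posterior for each component is proportional to its prior times its likelihood at x.
Binomial probabilities:
  L_A = C(21,7)·0.12^7·0.88^14 = 116280·3.58318e-07·0.167016 = 0.00695875
  L_B = C(21,7)·0.25^7·0.75^14 = 116280·6.10352e-05·0.0178179 = 0.126457
  L_C = C(21,7)·0.30^7·0.70^14 = 116280·0.0002187·0.00678223 = 0.172475
  L_D = C(21,7)·0.33^7·0.67^14 = 116280·0.000426184·0.00367322 = 0.182033
Multiply by the mixture weights:
  P(Z=A)·L_A = 0.38 × 0.00695875 = 0.00264432
  P(Z=B)·L_B = 0.09 × 0.126457 = 0.0113811
  P(Z=C)·L_C = 0.38 × 0.172475 = 0.0655405
  P(Z=D)·L_D = 0.15 × 0.182033 = 0.0273049
Sum: 0.00264432 + 0.0113811 + 0.0655405 + 0.0273049 = 0.106871
P(Level B | x) = 0.0113811 / 0.106871 ≈ 0.1065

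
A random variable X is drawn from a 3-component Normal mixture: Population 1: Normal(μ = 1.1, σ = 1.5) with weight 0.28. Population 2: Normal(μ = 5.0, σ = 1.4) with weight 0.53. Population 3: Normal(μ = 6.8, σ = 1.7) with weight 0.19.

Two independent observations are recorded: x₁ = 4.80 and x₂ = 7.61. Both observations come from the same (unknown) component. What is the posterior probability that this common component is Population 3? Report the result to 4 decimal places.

Apply Bayes' rule: the posterior for each component is proportional to its prior times its likelihood at x.
Since both observations come from the same component, the likelihood for component k is f_k(x₁)·f_k(x₂).
  L_1 = [(1/(1.5·√(2π)))·exp(−(4.80−1.1)²/(2·1.5²)) = 0.265962·exp(-3.04222) = 0.012694] × [2.16133e-05] = 2.74359e-07
  L_2 = [(1/(1.4·√(2π)))·exp(−(4.80−5.0)²/(2·1.4²)) = 0.284959·exp(-0.01020) = 0.282066] × [0.0501272] = 0.0141392
  L_3 = [(1/(1.7·√(2π)))·exp(−(4.80−6.8)²/(2·1.7²)) = 0.234672·exp(-0.69204) = 0.117466] × [0.20949] = 0.0246079
Unnormalised posteriors:
  π_1·L_1 = 0.28 × 2.74359e-07 = 7.68204e-08
  π_2·L_2 = 0.53 × 0.0141392 = 0.00749376
  π_3·L_3 = 0.19 × 0.0246079 = 0.0046755
Denominator: 7.68204e-08 + 0.00749376 + 0.0046755 = 0.0121693
P(Population 3 | data) = 0.0046755 / 0.0121693 ≈ 0.3842

0.3842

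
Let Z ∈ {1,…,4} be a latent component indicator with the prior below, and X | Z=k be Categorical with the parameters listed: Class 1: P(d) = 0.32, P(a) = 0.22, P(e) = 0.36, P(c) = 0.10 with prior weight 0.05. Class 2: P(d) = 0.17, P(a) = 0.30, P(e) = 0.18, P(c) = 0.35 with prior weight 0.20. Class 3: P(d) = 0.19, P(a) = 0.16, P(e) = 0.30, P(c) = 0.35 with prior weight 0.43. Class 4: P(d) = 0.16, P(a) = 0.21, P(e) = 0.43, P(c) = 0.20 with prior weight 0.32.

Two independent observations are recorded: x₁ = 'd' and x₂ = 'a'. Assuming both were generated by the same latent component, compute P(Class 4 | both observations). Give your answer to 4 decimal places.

0.2864

The responsibility of component k is π_k f_k(x) divided by Σ_j π_j f_j(x).
Since both observations come from the same component, the likelihood for component k is f_k(x₁)·f_k(x₂).
  f_1 = [0.32] × [0.22] = 0.0704
  f_2 = [0.17] × [0.3] = 0.051
  f_3 = [0.19] × [0.16] = 0.0304
  f_4 = [0.16] × [0.21] = 0.0336
Unnormalised posteriors:
  π_1·f_1 = 0.05 × 0.0704 = 0.00352
  π_2·f_2 = 0.20 × 0.051 = 0.0102
  π_3·f_3 = 0.43 × 0.0304 = 0.013072
  π_4·f_4 = 0.32 × 0.0336 = 0.010752
Normaliser: 0.00352 + 0.0102 + 0.013072 + 0.010752 = 0.037544
So the posterior for Class 4 is 0.010752 / 0.037544 ≈ 0.2864.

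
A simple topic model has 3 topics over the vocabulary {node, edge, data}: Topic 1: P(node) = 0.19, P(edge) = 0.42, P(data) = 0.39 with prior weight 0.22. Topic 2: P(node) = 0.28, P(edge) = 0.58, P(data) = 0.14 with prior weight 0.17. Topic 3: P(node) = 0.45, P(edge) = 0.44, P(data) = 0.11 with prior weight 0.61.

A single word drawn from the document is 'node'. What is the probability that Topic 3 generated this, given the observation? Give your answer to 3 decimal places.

Apply Bayes' rule: the posterior for each component is proportional to its prior times its likelihood at x.
Categorical probabilities:
  L_1 = P(node | comp) = 0.19
  L_2 = P(node | comp) = 0.28
  L_3 = P(node | comp) = 0.45
Weight by the priors:
  π_1·L_1 = 0.22 × 0.19 = 0.0418
  π_2·L_2 = 0.17 × 0.28 = 0.0476
  π_3·L_3 = 0.61 × 0.45 = 0.2745
Sum: 0.0418 + 0.0476 + 0.2745 = 0.3639
P(Topic 3 | x) = 0.2745 / 0.3639 ≈ 0.754

0.754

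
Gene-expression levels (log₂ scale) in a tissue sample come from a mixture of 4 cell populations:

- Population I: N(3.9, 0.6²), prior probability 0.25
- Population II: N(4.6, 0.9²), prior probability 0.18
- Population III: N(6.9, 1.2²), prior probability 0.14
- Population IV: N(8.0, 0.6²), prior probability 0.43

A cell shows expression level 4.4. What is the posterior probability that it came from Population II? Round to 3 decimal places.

0.388

Apply Bayes' rule: the posterior for each component is proportional to its prior times its likelihood at x.
Normal densities:
  L_I = (1/(0.6·√(2π)))·exp(−(4.4−3.9)²/(2·0.6²)) = 0.664904·exp(-0.34722) = 0.469853
  L_II = (1/(0.9·√(2π)))·exp(−(4.4−4.6)²/(2·0.9²)) = 0.443269·exp(-0.02469) = 0.432458
  L_III = (1/(1.2·√(2π)))·exp(−(4.4−6.9)²/(2·1.2²)) = 0.332452·exp(-2.17014) = 0.0379533
  L_IV = (1/(0.6·√(2π)))·exp(−(4.4−8.0)²/(2·0.6²)) = 0.664904·exp(-18.00000) = 1.01265e-08
Multiply by the mixture weights:
  π_I·L_I = 0.25 × 0.469853 = 0.117463
  π_II·L_II = 0.18 × 0.432458 = 0.0778425
  π_III·L_III = 0.14 × 0.0379533 = 0.00531346
  π_IV·L_IV = 0.43 × 1.01265e-08 = 4.35438e-09
Denominator: 0.117463 + 0.0778425 + 0.00531346 + 4.35438e-09 = 0.200619
Responsibility of Population II: 0.0778425 / 0.200619 ≈ 0.388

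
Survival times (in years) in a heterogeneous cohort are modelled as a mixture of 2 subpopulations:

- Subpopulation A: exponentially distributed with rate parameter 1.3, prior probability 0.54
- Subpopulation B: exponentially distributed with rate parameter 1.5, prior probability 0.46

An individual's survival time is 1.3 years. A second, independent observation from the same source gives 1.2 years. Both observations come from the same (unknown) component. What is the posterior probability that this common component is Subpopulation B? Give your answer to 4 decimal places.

Posterior ∝ prior × likelihood, so P(k | x) ∝ π_k f_k(x); normalise over all components.
Since both observations come from the same component, the likelihood for component k is f_k(x₁)·f_k(x₂).
  L_A = [0.239875] × [0.273177] = 0.0655284
  L_B = [0.213411] × [0.247948] = 0.0529149
Weight by the priors:
  π_A·L_A = 0.54 × 0.0655284 = 0.0353853
  π_B·L_B = 0.46 × 0.0529149 = 0.0243409
Evidence: 0.0353853 + 0.0243409 = 0.0597262
Responsibility of Subpopulation B: 0.0243409 / 0.0597262 ≈ 0.4075

0.4075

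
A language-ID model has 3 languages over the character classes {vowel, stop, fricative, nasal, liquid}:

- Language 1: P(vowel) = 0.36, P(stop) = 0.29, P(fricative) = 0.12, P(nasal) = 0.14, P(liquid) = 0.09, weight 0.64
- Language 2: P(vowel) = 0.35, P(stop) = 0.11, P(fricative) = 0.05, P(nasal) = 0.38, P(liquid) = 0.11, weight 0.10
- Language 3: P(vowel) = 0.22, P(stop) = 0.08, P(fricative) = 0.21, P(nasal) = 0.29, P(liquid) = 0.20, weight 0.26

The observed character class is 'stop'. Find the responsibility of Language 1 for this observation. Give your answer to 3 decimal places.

0.854

By Bayes' theorem, P(k | x) = w_k f_k(x) / Σ_j w_j f_j(x).
Evaluate each component's likelihood at the observed value:
  L_1 = 0.29
  L_2 = 0.11
  L_3 = 0.08
Multiply by the mixture weights:
  w_1·L_1 = 0.64 × 0.29 = 0.1856
  w_2·L_2 = 0.10 × 0.11 = 0.011
  w_3·L_3 = 0.26 × 0.08 = 0.0208
Normaliser: 0.1856 + 0.011 + 0.0208 = 0.2174
So the posterior for Language 1 is 0.1856 / 0.2174 ≈ 0.854.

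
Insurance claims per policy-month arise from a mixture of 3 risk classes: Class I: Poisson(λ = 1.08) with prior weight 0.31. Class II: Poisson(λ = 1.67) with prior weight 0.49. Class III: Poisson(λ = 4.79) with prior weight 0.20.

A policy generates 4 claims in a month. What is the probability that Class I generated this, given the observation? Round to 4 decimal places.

By Bayes' theorem, P(k | x) = π_k f_k(x) / Σ_j π_j f_j(x).
Component likelihoods at x = 4 claims:
  f_I = 0.0192507
  f_II = 0.0610074
  f_III = 0.182331
Unnormalised posteriors:
  π_I·f_I = 0.31 × 0.0192507 = 0.00596771
  π_II·f_II = 0.49 × 0.0610074 = 0.0298936
  π_III·f_III = 0.20 × 0.182331 = 0.0364662
Denominator: 0.00596771 + 0.0298936 + 0.0364662 = 0.0723275
P(Class I | data) = 0.00596771 / 0.0723275 ≈ 0.0825

0.0825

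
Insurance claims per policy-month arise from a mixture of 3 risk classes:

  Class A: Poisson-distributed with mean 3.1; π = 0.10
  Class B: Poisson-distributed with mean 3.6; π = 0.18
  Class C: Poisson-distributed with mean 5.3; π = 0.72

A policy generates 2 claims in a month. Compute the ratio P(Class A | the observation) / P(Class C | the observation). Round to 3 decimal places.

0.429

The posterior odds equal the prior odds times the likelihood ratio: (w_i/w_j)·(f_i(x)/f_j(x)).
Component likelihoods at x = 2 claims:
  p_A = e^(−3.1)·3.1^2/2! = 0.216461
  p_B = e^(−3.6)·3.6^2/2! = 0.177058
  p_C = e^(−5.3)·5.3^2/2! = 0.0701069
Posterior odds = (w_A·p_A) / (w_C·p_C) = (0.10·0.216461) / (0.72·0.0701069) = 0.0216461 / 0.050477 ≈ 0.429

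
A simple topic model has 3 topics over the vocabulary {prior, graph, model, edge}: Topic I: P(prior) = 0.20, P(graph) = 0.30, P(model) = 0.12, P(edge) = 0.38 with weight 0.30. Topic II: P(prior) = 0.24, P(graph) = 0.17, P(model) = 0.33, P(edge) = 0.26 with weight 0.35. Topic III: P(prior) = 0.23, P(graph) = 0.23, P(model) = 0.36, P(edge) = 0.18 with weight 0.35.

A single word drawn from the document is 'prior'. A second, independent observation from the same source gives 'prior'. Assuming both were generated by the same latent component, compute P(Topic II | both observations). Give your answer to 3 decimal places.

0.398

P(component k | x) = π_k·f_k(x) / marginal(x), where marginal(x) = Σ_j π_j·f_j(x).
Since both observations come from the same component, the likelihood for component k is f_k(x₁)·f_k(x₂).
  f_I = [P(prior | comp) = 0.20] × [0.2] = 0.04
  f_II = [P(prior | comp) = 0.24] × [0.24] = 0.0576
  f_III = [P(prior | comp) = 0.23] × [0.23] = 0.0529
Weight by the priors:
  π_I·f_I = 0.30 × 0.04 = 0.012
  π_II·f_II = 0.35 × 0.0576 = 0.02016
  π_III·f_III = 0.35 × 0.0529 = 0.018515
Sum: 0.012 + 0.02016 + 0.018515 = 0.050675
Responsibility of Topic II: 0.02016 / 0.050675 ≈ 0.398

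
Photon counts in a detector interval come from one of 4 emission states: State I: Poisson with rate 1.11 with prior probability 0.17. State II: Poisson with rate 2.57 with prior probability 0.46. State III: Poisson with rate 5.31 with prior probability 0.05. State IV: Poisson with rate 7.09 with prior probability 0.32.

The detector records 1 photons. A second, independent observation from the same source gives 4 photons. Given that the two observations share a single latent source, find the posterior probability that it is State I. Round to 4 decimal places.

By Bayes' theorem, P(k | x) = P(Z=k) f_k(x) / Σ_j P(Z=j) f_j(x).
Since both observations come from the same component, the likelihood for component k is f_k(x₁)·f_k(x₂).
  p_I = [e^(−1.11)·1.11^1/1! = 0.36581] × [0.0208456] = 0.00762553
  p_II = [e^(−2.57)·2.57^1/1! = 0.196696] × [0.139118] = 0.0273641
  p_III = [e^(−5.31)·5.31^1/1! = 0.0262416] × [0.163705] = 0.0042959
  p_IV = [e^(−7.09)·7.09^1/1! = 0.00590879] × [0.0877457] = 0.000518471
Unnormalised posteriors:
  P(Z=I)·p_I = 0.17 × 0.00762553 = 0.00129634
  P(Z=II)·p_II = 0.46 × 0.0273641 = 0.0125875
  P(Z=III)·p_III = 0.05 × 0.0042959 = 0.000214795
  P(Z=IV)·p_IV = 0.32 × 0.000518471 = 0.000165911
Normaliser: 0.00129634 + 0.0125875 + 0.000214795 + 0.000165911 = 0.0142645
So the posterior for State I is 0.00129634 / 0.0142645 ≈ 0.0909.

0.0909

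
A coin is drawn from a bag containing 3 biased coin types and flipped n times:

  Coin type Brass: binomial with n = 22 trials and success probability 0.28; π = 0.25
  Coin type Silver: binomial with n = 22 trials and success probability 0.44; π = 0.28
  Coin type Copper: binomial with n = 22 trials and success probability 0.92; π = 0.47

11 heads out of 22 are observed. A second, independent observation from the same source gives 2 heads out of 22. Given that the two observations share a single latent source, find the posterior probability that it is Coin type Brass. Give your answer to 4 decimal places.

0.8583

Posterior ∝ prior × likelihood, so P(k | x) ∝ P(Z=k) f_k(x); normalise over all components.
Since both observations come from the same component, the likelihood for component k is f_k(x₁)·f_k(x₂).
  f_Brass = [C(22,11)·0.28^11·0.72^11 = 705432·8.29351e-07·0.0269561 = 0.0157707] × [0.025385] = 0.00040034
  f_Silver = [C(22,11)·0.44^11·0.56^11 = 705432·0.000119668·0.00169851 = 0.143385] × [0.000411413] = 5.89903e-05
  f_Copper = [C(22,11)·0.92^11·0.08^11 = 705432·0.399637·8.58993e-13 = 2.42165e-07] × [2.25417e-20] = 5.45882e-27
Prior × likelihood for each component:
  P(Z=Brass)·f_Brass = 0.25 × 0.00040034 = 0.000100085
  P(Z=Silver)·f_Silver = 0.28 × 5.89903e-05 = 1.65173e-05
  P(Z=Copper)·f_Copper = 0.47 × 5.45882e-27 = 2.56564e-27
Evidence: 0.000100085 + 1.65173e-05 + 2.56564e-27 = 0.000116602
P(Coin type Brass | x₁, x₂) = 0.000100085 / 0.000116602 ≈ 0.8583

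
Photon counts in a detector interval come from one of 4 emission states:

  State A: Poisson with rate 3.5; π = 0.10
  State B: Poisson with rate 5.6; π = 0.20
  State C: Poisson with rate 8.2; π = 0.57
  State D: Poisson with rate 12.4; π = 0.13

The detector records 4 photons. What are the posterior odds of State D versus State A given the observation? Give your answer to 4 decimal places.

The posterior odds equal the prior odds times the likelihood ratio: (P(Z=i)/P(Z=j))·(f_i(x)/f_j(x)).
Evaluate each component's likelihood at the observed value:
  f_A = 0.188812
  f_B = 0.151528
  f_C = 0.0517404
  f_D = 0.00405718
Posterior odds = (P(Z=D)·f_D) / (P(Z=A)·f_A) = (0.13·0.00405718) / (0.10·0.188812) = 0.000527433 / 0.0188812 ≈ 0.0279

0.0279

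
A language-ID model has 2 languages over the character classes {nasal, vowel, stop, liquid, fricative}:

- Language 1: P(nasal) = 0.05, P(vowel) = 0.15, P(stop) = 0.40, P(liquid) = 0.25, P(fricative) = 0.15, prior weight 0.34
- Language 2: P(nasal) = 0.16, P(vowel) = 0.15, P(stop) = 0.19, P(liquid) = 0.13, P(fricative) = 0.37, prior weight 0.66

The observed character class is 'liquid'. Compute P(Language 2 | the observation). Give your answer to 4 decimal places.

0.5023

Apply Bayes' rule: the posterior for each component is proportional to its prior times its likelihood at x.
Evaluate each component's likelihood at the observed value:
  L_1 = 0.25
  L_2 = 0.13
Unnormalised posteriors:
  P(Z=1)·L_1 = 0.34 × 0.25 = 0.085
  P(Z=2)·L_2 = 0.66 × 0.13 = 0.0858
Marginal: 0.085 + 0.0858 = 0.1708
So the posterior for Language 2 is 0.0858 / 0.1708 ≈ 0.5023.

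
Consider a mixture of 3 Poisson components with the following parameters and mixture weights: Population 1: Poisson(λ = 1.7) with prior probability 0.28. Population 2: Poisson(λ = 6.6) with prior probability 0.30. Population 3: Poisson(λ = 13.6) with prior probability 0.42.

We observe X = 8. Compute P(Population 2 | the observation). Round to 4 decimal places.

Posterior ∝ prior × likelihood, so P(k | x) ∝ π_k f_k(x); normalise over all components.
Poisson probabilities:
  f_1 = 0.000316061
  f_2 = 0.121475
  f_3 = 0.0360069
Prior × likelihood for each component:
  π_1·f_1 = 0.28 × 0.000316061 = 8.84969e-05
  π_2·f_2 = 0.30 × 0.121475 = 0.0364425
  π_3·f_3 = 0.42 × 0.0360069 = 0.0151229
Sum: 8.84969e-05 + 0.0364425 + 0.0151229 = 0.0516539
P(Population 2 | data) ≈ 0.7055

0.7055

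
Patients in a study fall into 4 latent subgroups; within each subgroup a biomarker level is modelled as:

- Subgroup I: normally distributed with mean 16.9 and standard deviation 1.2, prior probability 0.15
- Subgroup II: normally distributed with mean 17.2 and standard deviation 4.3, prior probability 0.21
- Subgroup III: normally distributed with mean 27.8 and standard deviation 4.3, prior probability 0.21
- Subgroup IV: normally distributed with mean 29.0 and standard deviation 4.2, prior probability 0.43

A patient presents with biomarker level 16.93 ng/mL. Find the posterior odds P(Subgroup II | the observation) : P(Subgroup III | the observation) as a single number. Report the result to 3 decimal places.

24.366

Only the two components matter; the odds are (P(Z=i) f_i(x)) / (P(Z=j) f_j(x)).
Component likelihoods at x = 16.93 ng/mL:
  f_I = 0.332348
  f_II = 0.0925946
  f_III = 0.00380017
  f_IV = 0.00152858
Odds = (0.21/0.21) × (0.0925946/0.00380017) = 1 × 24.3659 ≈ 24.366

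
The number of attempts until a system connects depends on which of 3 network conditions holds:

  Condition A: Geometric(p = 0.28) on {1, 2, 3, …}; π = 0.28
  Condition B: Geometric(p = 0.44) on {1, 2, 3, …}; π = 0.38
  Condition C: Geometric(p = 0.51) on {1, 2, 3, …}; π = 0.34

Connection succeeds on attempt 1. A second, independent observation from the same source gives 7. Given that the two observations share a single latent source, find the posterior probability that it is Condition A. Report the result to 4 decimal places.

0.4668

Posterior ∝ prior × likelihood, so P(k | x) ∝ π_k f_k(x); normalise over all components.
Since both observations come from the same component, the likelihood for component k is f_k(x₁)·f_k(x₂).
  L_A = [0.28] × [0.0390079] = 0.0109222
  L_B = [0.44] × [0.01357] = 0.00597081
  L_C = [0.51] × [0.00705906] = 0.00360012
Multiply by the mixture weights:
  π_A·L_A = 0.28 × 0.0109222 = 0.00305822
  π_B·L_B = 0.38 × 0.00597081 = 0.00226891
  π_C·L_C = 0.34 × 0.00360012 = 0.00122404
Evidence: 0.00305822 + 0.00226891 + 0.00122404 = 0.00655117
P(Condition A | x₁,x₂) = 0.00305822 / 0.00655117 ≈ 0.4668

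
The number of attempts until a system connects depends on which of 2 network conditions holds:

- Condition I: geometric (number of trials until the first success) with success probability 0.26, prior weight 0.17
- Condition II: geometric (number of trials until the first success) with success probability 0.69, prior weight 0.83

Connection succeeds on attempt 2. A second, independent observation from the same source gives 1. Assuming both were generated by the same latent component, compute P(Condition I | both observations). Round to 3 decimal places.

P(component k | x) = w_k·f_k(x) / marginal(x), where marginal(x) = Σ_j w_j·f_j(x).
Since both observations come from the same component, the likelihood for component k is f_k(x₁)·f_k(x₂).
  f_I = [0.26·(1−0.26)^1 = 0.26·0.74 = 0.1924] × [0.26] = 0.050024
  f_II = [0.69·(1−0.69)^1 = 0.69·0.31 = 0.2139] × [0.69] = 0.147591
Weight by the priors:
  w_I·f_I = 0.17 × 0.050024 = 0.00850408
  w_II·f_II = 0.83 × 0.147591 = 0.122501
Normaliser: 0.00850408 + 0.122501 = 0.131005
P(Condition I | data) = 0.00850408 / 0.131005 ≈ 0.065

0.065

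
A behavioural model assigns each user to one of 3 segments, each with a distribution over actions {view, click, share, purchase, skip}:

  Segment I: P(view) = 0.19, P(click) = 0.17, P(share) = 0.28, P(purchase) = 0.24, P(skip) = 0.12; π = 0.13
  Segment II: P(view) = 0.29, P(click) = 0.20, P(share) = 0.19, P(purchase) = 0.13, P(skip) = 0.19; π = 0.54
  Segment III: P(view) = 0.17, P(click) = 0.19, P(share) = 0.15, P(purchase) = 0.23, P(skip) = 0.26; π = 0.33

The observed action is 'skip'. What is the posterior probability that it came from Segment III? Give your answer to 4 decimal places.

0.4206

Apply Bayes' rule: the posterior for each component is proportional to its prior times its likelihood at x.
Categorical probabilities:
  f_I = 0.12
  f_II = 0.19
  f_III = 0.26
Weight by the priors:
  π_I·f_I = 0.13 × 0.12 = 0.0156
  π_II·f_II = 0.54 × 0.19 = 0.1026
  π_III·f_III = 0.33 × 0.26 = 0.0858
Marginal: 0.0156 + 0.1026 + 0.0858 = 0.204
P(Segment III | x) = 0.0858 / 0.204 ≈ 0.4206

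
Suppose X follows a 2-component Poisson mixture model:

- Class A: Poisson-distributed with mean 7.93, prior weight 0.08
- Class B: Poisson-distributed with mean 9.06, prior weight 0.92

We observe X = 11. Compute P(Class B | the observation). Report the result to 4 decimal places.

0.9415

Apply Bayes' rule: the posterior for each component is proportional to its prior times its likelihood at x.
Poisson probabilities:
  f_A = 0.0702901
  f_B = 0.0982984
Prior × likelihood for each component:
  π_A·f_A = 0.08 × 0.0702901 = 0.00562321
  π_B·f_B = 0.92 × 0.0982984 = 0.0904345
Sum: 0.00562321 + 0.0904345 = 0.0960577
So the posterior for Class B is 0.0904345 / 0.0960577 ≈ 0.9415.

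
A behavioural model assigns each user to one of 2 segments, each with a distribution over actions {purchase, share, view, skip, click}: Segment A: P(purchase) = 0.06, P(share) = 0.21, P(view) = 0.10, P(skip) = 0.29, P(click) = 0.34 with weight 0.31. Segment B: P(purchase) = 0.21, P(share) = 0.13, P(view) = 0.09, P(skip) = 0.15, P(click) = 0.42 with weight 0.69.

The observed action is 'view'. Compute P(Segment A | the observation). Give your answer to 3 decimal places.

Apply Bayes' rule: the posterior for each component is proportional to its prior times its likelihood at x.
Evaluate each component's likelihood at the observed value:
  p_A = P(view | comp) = 0.10
  p_B = P(view | comp) = 0.09
Unnormalised posteriors:
  w_A·p_A = 0.31 × 0.1 = 0.031
  w_B·p_B = 0.69 × 0.09 = 0.0621
Denominator: 0.031 + 0.0621 = 0.0931
Responsibility of Segment A: 0.031 / 0.0931 ≈ 0.333

0.333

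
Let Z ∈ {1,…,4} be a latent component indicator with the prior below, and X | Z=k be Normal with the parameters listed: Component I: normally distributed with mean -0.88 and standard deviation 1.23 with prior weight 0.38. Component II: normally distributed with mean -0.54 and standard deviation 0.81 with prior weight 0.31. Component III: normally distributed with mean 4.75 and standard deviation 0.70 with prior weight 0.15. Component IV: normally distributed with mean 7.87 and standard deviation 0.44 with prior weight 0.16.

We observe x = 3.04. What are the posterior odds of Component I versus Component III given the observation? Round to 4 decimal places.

The posterior odds equal the prior odds times the likelihood ratio: (w_i/w_j)·(f_i(x)/f_j(x)).
Normal densities:
  L_I = (1/(1.23·√(2π)))·exp(−(3.04−-0.88)²/(2·1.23²)) = 0.324343·exp(-5.07846) = 0.0020205
  L_II = (1/(0.81·√(2π)))·exp(−(3.04−-0.54)²/(2·0.81²)) = 0.492521·exp(-9.76711) = 2.82243e-05
  L_III = (1/(0.70·√(2π)))·exp(−(3.04−4.75)²/(2·0.70²)) = 0.569918·exp(-2.98378) = 0.0288386
  L_IV = (1/(0.44·√(2π)))·exp(−(3.04−7.87)²/(2·0.44²)) = 0.906687·exp(-60.25026) = 6.18163e-27
Odds = (0.38/0.15) × (0.0020205/0.0288386) = 2.53333 × 0.0700622 ≈ 0.1775

0.1775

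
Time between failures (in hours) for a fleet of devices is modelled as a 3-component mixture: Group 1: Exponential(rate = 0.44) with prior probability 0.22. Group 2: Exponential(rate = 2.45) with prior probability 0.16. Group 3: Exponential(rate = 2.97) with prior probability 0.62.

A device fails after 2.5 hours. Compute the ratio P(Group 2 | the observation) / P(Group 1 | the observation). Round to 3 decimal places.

Since P(k|x) ∝ π_k f_k(x), the posterior odds are π_i f_i(x) / (π_j f_j(x)).
Component likelihoods at x = 2.5 hours:
  p_1 = 0.146463
  p_2 = 0.00535935
  p_3 = 0.0017706
Posterior odds = (π_2·p_2) / (π_1·p_1) = (0.16·0.00535935) / (0.22·0.146463) = 0.000857497 / 0.0322219 ≈ 0.027

0.027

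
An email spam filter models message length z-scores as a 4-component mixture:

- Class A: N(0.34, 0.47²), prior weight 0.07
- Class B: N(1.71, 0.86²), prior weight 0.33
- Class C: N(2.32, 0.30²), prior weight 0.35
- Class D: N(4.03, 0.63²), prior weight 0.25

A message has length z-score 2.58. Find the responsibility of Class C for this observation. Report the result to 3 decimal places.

0.756

By Bayes' theorem, P(k | x) = w_k f_k(x) / Σ_j w_j f_j(x).
Evaluate each component's likelihood at the observed value:
  f_A = (1/(0.47·√(2π)))·exp(−(2.58−0.34)²/(2·0.47²)) = 0.848813·exp(-11.35718) = 9.91868e-06
  f_B = (1/(0.86·√(2π)))·exp(−(2.58−1.71)²/(2·0.86²)) = 0.463886·exp(-0.51170) = 0.27809
  f_C = (1/(0.30·√(2π)))·exp(−(2.58−2.32)²/(2·0.30²)) = 1.329808·exp(-0.37556) = 0.913455
  f_D = (1/(0.63·√(2π)))·exp(−(2.58−4.03)²/(2·0.63²)) = 0.633242·exp(-2.64865) = 0.0447996
Weight by the priors:
  w_A·f_A = 0.07 × 9.91868e-06 = 6.94307e-07
  w_B·f_B = 0.33 × 0.27809 = 0.0917696
  w_C·f_C = 0.35 × 0.913455 = 0.319709
  w_D·f_D = 0.25 × 0.0447996 = 0.0111999
Denominator: 6.94307e-07 + 0.0917696 + 0.319709 + 0.0111999 = 0.422679
So the posterior for Class C is 0.319709 / 0.422679 ≈ 0.756.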